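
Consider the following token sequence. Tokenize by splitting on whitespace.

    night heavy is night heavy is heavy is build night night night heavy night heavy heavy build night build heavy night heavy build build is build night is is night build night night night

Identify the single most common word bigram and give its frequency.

"night heavy", 5 times

Bigram frequencies (highest first):
  night heavy: 5
  build night: 4
  night night: 4
  heavy is: 3
  is night: 2
  is build: 2
  … (10 more, each ≤ 2)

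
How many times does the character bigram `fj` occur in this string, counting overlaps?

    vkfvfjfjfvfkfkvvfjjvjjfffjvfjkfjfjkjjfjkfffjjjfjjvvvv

Sliding a length-2 window over the 53 characters (52 positions):
  position 5–6: fj
  position 7–8: fj
  position 17–18: fj
  position 25–26: fj
  position 28–29: fj
  position 31–32: fj
  position 33–34: fj
  position 38–39: fj
  position 43–44: fj
  position 47–48: fj

10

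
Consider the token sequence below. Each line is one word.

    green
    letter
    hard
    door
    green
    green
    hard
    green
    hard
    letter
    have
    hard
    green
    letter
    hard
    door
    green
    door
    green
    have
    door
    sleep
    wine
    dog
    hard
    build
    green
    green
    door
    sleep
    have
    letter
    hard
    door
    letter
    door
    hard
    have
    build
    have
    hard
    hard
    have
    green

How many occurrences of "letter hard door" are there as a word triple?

3

Scanning the 42 overlapping trigram windows for "letter hard door":
  position 2–4: letter hard door
  position 14–16: letter hard door
  position 32–34: letter hard door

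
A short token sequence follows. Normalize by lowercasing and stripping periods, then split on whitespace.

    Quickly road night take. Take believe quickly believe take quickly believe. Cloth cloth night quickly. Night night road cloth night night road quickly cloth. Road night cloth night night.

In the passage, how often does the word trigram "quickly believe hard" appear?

0

Scanning the 27 overlapping trigram windows for "quickly believe hard":
  (none found)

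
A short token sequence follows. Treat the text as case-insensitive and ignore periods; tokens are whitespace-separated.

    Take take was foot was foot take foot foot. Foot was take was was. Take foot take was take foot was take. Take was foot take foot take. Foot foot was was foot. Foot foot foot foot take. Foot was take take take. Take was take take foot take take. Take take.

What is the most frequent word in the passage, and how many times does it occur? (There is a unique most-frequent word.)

Unigram frequencies (highest first):
  take: 22
  foot: 18
  was: 12

"take", 22 times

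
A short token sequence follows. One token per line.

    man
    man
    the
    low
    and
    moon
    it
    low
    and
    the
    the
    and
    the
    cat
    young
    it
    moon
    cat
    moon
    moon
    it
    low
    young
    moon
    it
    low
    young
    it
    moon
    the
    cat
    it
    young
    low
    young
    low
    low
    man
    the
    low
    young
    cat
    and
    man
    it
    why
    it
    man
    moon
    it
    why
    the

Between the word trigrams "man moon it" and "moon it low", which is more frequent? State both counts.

"man moon it": 1 occurrence
"moon it low": 3 occurrences

"moon it low" (3 vs 1)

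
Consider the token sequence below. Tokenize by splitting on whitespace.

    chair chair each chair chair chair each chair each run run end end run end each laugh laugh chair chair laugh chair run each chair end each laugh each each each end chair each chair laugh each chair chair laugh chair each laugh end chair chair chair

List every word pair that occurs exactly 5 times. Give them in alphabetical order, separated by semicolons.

Bigram counts meeting the condition (exactly 5 times):
  chair each: 5
  each chair: 5

chair each; each chair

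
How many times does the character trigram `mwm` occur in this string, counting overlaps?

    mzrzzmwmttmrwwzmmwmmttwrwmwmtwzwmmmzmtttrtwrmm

Sliding a length-3 window over the 46 characters (44 positions):
  position 6–8: mwm
  position 17–19: mwm
  position 26–28: mwm

3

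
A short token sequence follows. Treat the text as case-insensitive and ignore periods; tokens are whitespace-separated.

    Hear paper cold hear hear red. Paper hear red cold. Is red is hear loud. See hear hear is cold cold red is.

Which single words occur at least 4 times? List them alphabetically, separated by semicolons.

Unigram counts meeting the condition (at least 4 times):
  cold: 4
  hear: 7
  is: 4
  red: 4

cold; hear; is; red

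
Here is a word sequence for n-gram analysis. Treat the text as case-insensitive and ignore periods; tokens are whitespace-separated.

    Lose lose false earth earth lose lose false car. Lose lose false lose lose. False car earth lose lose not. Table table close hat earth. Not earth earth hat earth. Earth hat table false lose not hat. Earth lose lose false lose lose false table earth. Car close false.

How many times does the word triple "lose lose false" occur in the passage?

6

Scanning the 47 overlapping trigram windows for "lose lose false":
  position 1–3: lose lose false
  position 6–8: lose lose false
  position 10–12: lose lose false
  position 13–15: lose lose false
  position 39–41: lose lose false
  position 42–44: lose lose false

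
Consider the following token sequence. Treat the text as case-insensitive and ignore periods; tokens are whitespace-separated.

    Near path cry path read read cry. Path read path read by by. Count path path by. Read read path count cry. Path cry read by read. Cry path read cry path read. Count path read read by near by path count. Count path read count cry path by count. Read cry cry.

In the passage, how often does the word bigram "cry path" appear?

6

Scanning the 52 overlapping bigram windows for "cry path":
  position 3–4: cry path
  position 7–8: cry path
  position 22–23: cry path
  position 28–29: cry path
  position 31–32: cry path
  position 47–48: cry path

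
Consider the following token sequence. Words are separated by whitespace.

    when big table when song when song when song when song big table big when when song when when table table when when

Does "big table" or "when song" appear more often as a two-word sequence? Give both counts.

"big table": 2 occurrences
"when song": 5 occurrences

"when song" (5 vs 2)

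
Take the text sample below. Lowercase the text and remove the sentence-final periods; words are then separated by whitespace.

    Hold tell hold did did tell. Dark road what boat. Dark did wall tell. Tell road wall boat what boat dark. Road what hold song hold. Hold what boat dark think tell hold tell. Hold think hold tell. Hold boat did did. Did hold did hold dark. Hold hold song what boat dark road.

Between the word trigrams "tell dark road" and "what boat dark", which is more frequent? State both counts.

"tell dark road": 1 occurrence
"what boat dark": 4 occurrences

"what boat dark" (4 vs 1)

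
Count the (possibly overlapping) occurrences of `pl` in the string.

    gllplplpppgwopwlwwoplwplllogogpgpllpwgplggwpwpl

7

Sliding a length-2 window over the 47 characters (46 positions):
  position 4–5: pl
  position 6–7: pl
  position 20–21: pl
  position 23–24: pl
  position 33–34: pl
  position 39–40: pl
  position 46–47: pl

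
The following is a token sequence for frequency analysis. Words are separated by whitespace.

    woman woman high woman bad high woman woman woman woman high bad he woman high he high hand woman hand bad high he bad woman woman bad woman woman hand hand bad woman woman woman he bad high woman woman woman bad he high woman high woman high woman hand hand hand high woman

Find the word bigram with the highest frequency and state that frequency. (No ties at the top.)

"woman woman", 10 times

Bigram frequencies (highest first):
  woman woman: 10
  high woman: 7
  woman high: 5
  woman bad: 3
  bad high: 3
  woman hand: 3
  … (13 more, each ≤ 3)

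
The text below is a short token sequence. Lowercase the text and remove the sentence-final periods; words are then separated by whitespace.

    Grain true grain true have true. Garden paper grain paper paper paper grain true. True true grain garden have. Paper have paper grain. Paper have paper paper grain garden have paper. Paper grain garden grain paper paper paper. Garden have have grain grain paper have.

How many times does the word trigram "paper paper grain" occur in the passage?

Scanning the 43 overlapping trigram windows for "paper paper grain":
  position 11–13: paper paper grain
  position 26–28: paper paper grain
  position 31–33: paper paper grain

3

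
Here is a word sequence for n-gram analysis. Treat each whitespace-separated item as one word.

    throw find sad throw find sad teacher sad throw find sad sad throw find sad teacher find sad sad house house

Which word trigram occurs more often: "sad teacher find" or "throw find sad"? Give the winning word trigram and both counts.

"sad teacher find": 1 occurrence
"throw find sad": 4 occurrences

"throw find sad" (4 vs 1)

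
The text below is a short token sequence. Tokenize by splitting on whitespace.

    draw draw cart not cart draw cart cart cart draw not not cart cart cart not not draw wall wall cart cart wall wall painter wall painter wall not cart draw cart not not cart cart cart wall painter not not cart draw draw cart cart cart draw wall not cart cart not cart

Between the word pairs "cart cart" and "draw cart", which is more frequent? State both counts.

"cart cart" (10 vs 4)

"cart cart": 10 occurrences
"draw cart": 4 occurrences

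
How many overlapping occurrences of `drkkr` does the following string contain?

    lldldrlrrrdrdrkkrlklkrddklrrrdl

1

Sliding a length-5 window over the 31 characters (27 positions):
  position 13–17: drkkr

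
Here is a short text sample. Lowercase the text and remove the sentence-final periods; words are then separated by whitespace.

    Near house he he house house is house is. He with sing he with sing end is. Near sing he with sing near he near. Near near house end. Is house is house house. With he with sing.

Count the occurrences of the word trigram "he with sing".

Scanning the 36 overlapping trigram windows for "he with sing":
  position 10–12: he with sing
  position 13–15: he with sing
  position 20–22: he with sing
  position 36–38: he with sing

4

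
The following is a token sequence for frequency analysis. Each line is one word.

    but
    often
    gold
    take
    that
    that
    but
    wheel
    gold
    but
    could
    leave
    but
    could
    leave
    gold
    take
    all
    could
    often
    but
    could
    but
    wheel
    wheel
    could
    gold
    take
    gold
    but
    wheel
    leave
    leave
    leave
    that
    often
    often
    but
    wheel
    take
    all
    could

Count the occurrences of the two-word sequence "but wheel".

Scanning the 41 overlapping bigram windows for "but wheel":
  position 7–8: but wheel
  position 23–24: but wheel
  position 30–31: but wheel
  position 38–39: but wheel

4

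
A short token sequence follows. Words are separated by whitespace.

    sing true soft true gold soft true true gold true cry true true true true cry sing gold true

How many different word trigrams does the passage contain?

16

19 tokens → 17 trigram windows in total.
Repeated trigrams (each contributes count−1 duplicates):
  true true true: 2
1 duplicate windows → 17 − 1 = 16 distinct.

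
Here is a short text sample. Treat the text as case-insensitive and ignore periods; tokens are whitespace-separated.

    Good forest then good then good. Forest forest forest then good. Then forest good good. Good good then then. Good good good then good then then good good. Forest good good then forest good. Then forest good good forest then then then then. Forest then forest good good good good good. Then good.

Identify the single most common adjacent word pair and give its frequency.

"good good", 12 times

Bigram frequencies (highest first):
  good good: 12
  good then: 8
  then good: 7
  then forest: 5
  forest good: 5
  then then: 5
  … (3 more, each ≤ 4)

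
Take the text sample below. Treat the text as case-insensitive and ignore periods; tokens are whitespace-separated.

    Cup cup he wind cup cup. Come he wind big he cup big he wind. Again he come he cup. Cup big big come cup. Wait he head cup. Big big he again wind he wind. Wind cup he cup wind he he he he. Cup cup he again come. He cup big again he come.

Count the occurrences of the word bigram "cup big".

4

Scanning the 55 overlapping bigram windows for "cup big":
  position 12–13: cup big
  position 21–22: cup big
  position 29–30: cup big
  position 52–53: cup big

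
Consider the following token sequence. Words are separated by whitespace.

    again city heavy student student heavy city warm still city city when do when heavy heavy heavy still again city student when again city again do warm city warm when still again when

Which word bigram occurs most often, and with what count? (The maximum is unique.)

Bigram frequencies (highest first):
  again city: 3
  city warm: 2
  heavy heavy: 2
  still again: 2
  city heavy: 1
  heavy student: 1
  … (21 more, each ≤ 1)

"again city", 3 times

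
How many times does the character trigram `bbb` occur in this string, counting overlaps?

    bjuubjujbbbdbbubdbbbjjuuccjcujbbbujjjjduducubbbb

Sliding a length-3 window over the 48 characters (46 positions):
  position 9–11: bbb
  position 18–20: bbb
  position 31–33: bbb
  position 45–47: bbb
  position 46–48: bbb

5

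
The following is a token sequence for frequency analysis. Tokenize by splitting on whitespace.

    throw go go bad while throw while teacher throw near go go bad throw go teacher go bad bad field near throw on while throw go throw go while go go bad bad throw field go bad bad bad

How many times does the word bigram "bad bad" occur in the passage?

Scanning the 38 overlapping bigram windows for "bad bad":
  position 18–19: bad bad
  position 32–33: bad bad
  position 37–38: bad bad
  position 38–39: bad bad

4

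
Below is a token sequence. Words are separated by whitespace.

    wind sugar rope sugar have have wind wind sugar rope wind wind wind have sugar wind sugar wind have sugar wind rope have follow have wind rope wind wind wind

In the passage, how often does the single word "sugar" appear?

Scanning the 30 tokens for "sugar":
  position 2: sugar
  position 4: sugar
  position 9: sugar
  position 15: sugar
  position 17: sugar
  position 20: sugar

6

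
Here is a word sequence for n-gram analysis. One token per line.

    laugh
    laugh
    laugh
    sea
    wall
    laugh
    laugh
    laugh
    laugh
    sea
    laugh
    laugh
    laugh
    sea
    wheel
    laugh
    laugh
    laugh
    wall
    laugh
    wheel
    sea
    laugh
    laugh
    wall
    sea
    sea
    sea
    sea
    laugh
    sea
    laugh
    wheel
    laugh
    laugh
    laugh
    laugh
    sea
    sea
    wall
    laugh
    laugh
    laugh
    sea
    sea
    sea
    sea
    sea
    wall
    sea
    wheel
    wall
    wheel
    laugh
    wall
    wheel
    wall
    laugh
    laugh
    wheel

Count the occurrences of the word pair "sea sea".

Scanning the 59 overlapping bigram windows for "sea sea":
  position 26–27: sea sea
  position 27–28: sea sea
  position 28–29: sea sea
  position 38–39: sea sea
  position 44–45: sea sea
  position 45–46: sea sea
  position 46–47: sea sea
  position 47–48: sea sea

8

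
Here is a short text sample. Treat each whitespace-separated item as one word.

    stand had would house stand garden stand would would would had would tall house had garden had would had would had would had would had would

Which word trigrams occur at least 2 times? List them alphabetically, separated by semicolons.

had would had; would had would

Trigram counts meeting the condition (at least 2 times):
  had would had: 4
  would had would: 5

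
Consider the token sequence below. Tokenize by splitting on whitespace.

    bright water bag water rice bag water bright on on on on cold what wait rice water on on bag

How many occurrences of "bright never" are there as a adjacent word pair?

0

Scanning the 19 overlapping bigram windows for "bright never":
  (none found)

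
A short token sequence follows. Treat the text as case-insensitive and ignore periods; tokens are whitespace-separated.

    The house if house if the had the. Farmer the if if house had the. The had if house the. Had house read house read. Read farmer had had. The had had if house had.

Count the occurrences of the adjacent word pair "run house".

0

Scanning the 34 overlapping bigram windows for "run house":
  (none found)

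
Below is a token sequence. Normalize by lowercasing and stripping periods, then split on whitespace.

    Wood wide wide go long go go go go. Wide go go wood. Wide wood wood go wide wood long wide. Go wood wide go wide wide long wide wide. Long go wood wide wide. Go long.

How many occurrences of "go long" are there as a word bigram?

Scanning the 36 overlapping bigram windows for "go long":
  position 4–5: go long
  position 36–37: go long

2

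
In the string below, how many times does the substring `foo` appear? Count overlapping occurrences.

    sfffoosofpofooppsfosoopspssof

2

Sliding a length-3 window over the 29 characters (27 positions):
  position 4–6: foo
  position 12–14: foo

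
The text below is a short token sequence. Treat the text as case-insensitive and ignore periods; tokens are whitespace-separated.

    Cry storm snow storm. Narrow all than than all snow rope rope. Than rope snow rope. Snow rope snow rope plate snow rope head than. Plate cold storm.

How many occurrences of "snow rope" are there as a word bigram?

5

Scanning the 27 overlapping bigram windows for "snow rope":
  position 10–11: snow rope
  position 15–16: snow rope
  position 17–18: snow rope
  position 19–20: snow rope
  position 22–23: snow rope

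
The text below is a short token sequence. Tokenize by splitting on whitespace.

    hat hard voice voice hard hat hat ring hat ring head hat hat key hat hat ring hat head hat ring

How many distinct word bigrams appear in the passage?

13

21 tokens → 20 bigram windows in total.
Repeated bigrams (each contributes count−1 duplicates):
  hat ring: 4
  hat hat: 3
  head hat: 2
  ring hat: 2
7 duplicate windows → 20 − 7 = 13 distinct.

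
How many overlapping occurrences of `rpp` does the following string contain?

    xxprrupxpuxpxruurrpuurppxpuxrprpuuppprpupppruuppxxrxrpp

2

Sliding a length-3 window over the 55 characters (53 positions):
  position 22–24: rpp
  position 53–55: rpp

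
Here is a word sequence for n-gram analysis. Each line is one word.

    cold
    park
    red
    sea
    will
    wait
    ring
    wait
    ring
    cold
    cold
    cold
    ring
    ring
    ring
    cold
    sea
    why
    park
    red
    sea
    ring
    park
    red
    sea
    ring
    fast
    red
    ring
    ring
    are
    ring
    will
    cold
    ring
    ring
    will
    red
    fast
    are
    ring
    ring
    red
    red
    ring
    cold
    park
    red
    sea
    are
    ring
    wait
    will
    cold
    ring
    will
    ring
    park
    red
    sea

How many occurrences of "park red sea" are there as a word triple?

5

Scanning the 58 overlapping trigram windows for "park red sea":
  position 2–4: park red sea
  position 19–21: park red sea
  position 23–25: park red sea
  position 47–49: park red sea
  position 58–60: park red sea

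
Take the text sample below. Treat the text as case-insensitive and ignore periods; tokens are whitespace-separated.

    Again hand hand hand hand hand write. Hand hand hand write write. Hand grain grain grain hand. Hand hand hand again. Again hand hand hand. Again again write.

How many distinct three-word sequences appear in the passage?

16

28 tokens → 26 trigram windows in total.
Repeated trigrams (each contributes count−1 duplicates):
  hand hand hand: 7
  again hand hand: 2
  hand again again: 2
  hand hand again: 2
  hand hand write: 2
10 duplicate windows → 26 − 10 = 16 distinct.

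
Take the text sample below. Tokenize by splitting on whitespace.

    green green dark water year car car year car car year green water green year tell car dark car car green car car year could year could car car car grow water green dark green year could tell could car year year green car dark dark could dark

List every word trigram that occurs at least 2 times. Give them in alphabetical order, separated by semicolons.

car car year; year car car

Trigram counts meeting the condition (at least 2 times):
  car car year: 3
  year car car: 2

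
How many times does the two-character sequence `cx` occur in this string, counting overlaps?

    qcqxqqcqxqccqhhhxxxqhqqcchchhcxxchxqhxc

1

Sliding a length-2 window over the 39 characters (38 positions):
  position 30–31: cx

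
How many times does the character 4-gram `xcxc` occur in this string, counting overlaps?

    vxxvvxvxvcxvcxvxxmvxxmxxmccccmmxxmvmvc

0

Sliding a length-4 window over the 38 characters (35 positions):
  (no match at any position)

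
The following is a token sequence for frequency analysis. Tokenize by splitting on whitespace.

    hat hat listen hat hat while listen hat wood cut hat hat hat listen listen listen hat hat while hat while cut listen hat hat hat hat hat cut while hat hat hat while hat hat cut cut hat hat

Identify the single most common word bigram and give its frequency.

"hat hat", 13 times

Bigram frequencies (highest first):
  hat hat: 13
  listen hat: 4
  hat while: 4
  while hat: 3
  hat listen: 2
  cut hat: 2
  … (9 more, each ≤ 2)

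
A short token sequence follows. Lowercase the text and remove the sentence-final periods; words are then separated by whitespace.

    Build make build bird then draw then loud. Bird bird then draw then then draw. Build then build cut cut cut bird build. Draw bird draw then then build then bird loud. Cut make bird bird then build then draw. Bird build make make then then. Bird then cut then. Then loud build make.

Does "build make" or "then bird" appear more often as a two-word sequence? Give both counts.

"build make" (3 vs 2)

"build make": 3 occurrences
"then bird": 2 occurrences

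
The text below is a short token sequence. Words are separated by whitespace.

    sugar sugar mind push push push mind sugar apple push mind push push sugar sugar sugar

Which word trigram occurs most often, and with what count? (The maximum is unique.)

"mind push push", 2 times

Trigram frequencies (highest first):
  mind push push: 2
  sugar sugar mind: 1
  sugar mind push: 1
  push push push: 1
  push push mind: 1
  push mind sugar: 1
  … (7 more, each ≤ 1)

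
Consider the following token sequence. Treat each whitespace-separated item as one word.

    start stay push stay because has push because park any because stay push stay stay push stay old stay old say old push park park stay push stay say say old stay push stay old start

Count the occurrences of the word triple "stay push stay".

Scanning the 34 overlapping trigram windows for "stay push stay":
  position 2–4: stay push stay
  position 12–14: stay push stay
  position 15–17: stay push stay
  position 26–28: stay push stay
  position 32–34: stay push stay

5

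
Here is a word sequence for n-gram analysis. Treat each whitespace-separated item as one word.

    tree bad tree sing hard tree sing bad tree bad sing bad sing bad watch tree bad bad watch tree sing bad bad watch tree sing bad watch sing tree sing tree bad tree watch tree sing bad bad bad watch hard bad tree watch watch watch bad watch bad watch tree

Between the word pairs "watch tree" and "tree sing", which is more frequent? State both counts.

"watch tree": 5 occurrences
"tree sing": 6 occurrences

"tree sing" (6 vs 5)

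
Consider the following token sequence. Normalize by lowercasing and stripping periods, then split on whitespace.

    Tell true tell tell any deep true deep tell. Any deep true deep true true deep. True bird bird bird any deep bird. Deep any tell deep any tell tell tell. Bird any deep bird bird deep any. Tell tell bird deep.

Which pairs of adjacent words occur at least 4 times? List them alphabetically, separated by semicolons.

any deep; deep true; tell tell

Bigram counts meeting the condition (at least 4 times):
  any deep: 4
  deep true: 4
  tell tell: 4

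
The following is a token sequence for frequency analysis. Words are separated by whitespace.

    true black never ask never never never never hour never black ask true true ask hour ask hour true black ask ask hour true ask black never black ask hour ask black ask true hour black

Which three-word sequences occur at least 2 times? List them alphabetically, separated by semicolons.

ask hour ask; ask hour true; black ask true; never black ask; never never never

Trigram counts meeting the condition (at least 2 times):
  ask hour ask: 2
  ask hour true: 2
  black ask true: 2
  never black ask: 2
  never never never: 2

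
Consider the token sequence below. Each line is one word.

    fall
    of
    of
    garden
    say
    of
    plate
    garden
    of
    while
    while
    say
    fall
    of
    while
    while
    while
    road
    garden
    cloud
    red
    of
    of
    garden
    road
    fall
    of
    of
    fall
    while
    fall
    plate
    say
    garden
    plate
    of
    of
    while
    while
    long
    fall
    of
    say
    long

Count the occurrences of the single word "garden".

Scanning the 44 tokens for "garden":
  position 4: garden
  position 8: garden
  position 19: garden
  position 24: garden
  position 34: garden

5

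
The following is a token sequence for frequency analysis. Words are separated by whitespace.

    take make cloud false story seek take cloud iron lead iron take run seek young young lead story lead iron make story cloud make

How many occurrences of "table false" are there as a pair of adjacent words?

Scanning the 23 overlapping bigram windows for "table false":
  (none found)

0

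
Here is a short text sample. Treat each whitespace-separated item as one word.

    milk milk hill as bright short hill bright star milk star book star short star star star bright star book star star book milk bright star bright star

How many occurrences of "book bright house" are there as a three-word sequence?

0

Scanning the 26 overlapping trigram windows for "book bright house":
  (none found)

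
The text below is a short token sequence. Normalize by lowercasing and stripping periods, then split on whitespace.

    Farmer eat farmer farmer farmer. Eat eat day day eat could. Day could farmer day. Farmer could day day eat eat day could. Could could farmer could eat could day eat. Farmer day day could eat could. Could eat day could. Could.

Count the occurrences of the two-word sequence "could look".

0

Scanning the 41 overlapping bigram windows for "could look":
  (none found)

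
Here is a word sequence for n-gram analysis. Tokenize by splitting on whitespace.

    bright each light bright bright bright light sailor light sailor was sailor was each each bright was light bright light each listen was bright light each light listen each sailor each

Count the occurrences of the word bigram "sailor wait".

0

Scanning the 30 overlapping bigram windows for "sailor wait":
  (none found)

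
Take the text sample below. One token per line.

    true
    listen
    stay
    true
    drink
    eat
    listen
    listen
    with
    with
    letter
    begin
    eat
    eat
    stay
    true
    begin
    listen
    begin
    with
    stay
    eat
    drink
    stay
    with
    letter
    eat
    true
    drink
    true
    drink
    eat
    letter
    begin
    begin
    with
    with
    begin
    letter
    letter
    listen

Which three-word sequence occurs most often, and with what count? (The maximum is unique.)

"true drink eat", 2 times

Trigram frequencies (highest first):
  true drink eat: 2
  true listen stay: 1
  listen stay true: 1
  stay true drink: 1
  drink eat listen: 1
  eat listen listen: 1
  … (32 more, each ≤ 1)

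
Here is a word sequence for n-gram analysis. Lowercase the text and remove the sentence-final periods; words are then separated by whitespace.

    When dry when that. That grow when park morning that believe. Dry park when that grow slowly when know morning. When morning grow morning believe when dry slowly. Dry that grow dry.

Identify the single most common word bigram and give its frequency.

"that grow", 3 times

Bigram frequencies (highest first):
  that grow: 3
  when dry: 2
  when that: 2
  dry when: 1
  that that: 1
  grow when: 1
  … (21 more, each ≤ 1)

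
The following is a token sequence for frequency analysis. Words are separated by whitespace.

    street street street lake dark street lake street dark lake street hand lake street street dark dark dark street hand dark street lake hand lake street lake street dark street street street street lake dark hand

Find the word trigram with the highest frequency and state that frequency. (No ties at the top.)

"street street street", 3 times

Trigram frequencies (highest first):
  street street street: 3
  street street lake: 2
  street lake dark: 2
  dark street lake: 2
  street lake street: 2
  lake street dark: 2
  … (20 more, each ≤ 2)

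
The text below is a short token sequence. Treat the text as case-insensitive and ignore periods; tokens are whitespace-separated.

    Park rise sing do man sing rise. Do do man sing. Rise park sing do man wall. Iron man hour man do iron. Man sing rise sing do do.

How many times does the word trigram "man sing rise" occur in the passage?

3

Scanning the 27 overlapping trigram windows for "man sing rise":
  position 5–7: man sing rise
  position 10–12: man sing rise
  position 24–26: man sing rise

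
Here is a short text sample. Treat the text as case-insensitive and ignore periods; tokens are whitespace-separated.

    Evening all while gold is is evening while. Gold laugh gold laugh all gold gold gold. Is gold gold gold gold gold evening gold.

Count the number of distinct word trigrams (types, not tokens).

19

24 tokens → 22 trigram windows in total.
Repeated trigrams (each contributes count−1 duplicates):
  gold gold gold: 4
3 duplicate windows → 22 − 3 = 19 distinct.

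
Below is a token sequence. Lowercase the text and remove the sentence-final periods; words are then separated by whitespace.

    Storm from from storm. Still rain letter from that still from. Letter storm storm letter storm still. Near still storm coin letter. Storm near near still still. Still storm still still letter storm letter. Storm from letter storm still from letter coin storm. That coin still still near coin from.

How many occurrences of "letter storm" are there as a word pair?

6

Scanning the 49 overlapping bigram windows for "letter storm":
  position 12–13: letter storm
  position 15–16: letter storm
  position 22–23: letter storm
  position 32–33: letter storm
  position 34–35: letter storm
  position 37–38: letter storm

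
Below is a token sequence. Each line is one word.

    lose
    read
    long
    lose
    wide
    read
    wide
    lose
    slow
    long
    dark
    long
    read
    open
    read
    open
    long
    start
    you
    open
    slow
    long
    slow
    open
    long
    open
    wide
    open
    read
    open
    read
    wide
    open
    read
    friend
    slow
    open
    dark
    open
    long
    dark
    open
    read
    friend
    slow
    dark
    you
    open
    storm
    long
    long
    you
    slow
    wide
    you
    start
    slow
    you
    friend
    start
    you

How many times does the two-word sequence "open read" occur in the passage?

5

Scanning the 60 overlapping bigram windows for "open read":
  position 14–15: open read
  position 28–29: open read
  position 30–31: open read
  position 33–34: open read
  position 42–43: open read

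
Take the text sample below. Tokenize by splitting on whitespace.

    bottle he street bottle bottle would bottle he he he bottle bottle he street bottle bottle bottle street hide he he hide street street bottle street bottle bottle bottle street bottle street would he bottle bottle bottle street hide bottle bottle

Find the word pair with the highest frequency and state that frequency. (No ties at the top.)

"bottle bottle", 9 times

Bigram frequencies (highest first):
  bottle bottle: 9
  street bottle: 5
  bottle street: 5
  bottle he: 3
  he he: 3
  he street: 2
  … (11 more, each ≤ 2)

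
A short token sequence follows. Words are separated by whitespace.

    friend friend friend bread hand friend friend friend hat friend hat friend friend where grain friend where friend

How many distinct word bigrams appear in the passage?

10

18 tokens → 17 bigram windows in total.
Repeated bigrams (each contributes count−1 duplicates):
  friend friend: 5
  friend hat: 2
  friend where: 2
  hat friend: 2
7 duplicate windows → 17 − 7 = 10 distinct.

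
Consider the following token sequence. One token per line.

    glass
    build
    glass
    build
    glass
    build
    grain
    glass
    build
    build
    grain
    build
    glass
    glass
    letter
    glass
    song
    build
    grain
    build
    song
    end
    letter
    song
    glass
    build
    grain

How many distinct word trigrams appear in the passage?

27 tokens → 25 trigram windows in total.
Repeated trigrams (each contributes count−1 duplicates):
  build glass build: 2
  build grain build: 2
  glass build glass: 2
  glass build grain: 2
4 duplicate windows → 25 − 4 = 21 distinct.

21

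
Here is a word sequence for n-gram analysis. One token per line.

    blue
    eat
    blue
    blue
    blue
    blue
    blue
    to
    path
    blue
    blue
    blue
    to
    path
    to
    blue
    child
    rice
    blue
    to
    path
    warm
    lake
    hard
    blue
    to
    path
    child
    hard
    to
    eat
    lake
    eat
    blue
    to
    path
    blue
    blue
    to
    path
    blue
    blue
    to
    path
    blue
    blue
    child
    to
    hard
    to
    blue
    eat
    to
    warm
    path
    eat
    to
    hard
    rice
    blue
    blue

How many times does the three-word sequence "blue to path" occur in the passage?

7

Scanning the 59 overlapping trigram windows for "blue to path":
  position 7–9: blue to path
  position 12–14: blue to path
  position 19–21: blue to path
  position 25–27: blue to path
  position 34–36: blue to path
  position 38–40: blue to path
  position 42–44: blue to path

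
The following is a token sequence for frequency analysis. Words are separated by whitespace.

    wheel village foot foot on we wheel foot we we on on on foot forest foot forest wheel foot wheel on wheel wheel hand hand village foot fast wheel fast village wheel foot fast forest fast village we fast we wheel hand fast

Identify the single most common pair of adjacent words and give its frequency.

Bigram frequencies (highest first):
  wheel foot: 3
  village foot: 2
  we wheel: 2
  on on: 2
  foot forest: 2
  wheel hand: 2
  … (27 more, each ≤ 2)

"wheel foot", 3 times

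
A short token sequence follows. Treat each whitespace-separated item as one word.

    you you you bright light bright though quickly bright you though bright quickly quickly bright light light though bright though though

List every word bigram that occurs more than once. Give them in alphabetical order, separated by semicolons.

Bigram counts meeting the condition (more than once):
  bright light: 2
  bright though: 2
  quickly bright: 2
  though bright: 2
  you you: 2

bright light; bright though; quickly bright; though bright; you you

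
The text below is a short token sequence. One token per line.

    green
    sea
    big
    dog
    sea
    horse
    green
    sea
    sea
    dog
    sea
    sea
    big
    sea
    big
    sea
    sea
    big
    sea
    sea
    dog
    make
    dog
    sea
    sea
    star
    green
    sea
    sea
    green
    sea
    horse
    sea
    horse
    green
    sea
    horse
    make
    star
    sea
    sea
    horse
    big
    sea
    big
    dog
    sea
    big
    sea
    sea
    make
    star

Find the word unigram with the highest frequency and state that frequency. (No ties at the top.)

"sea", 24 times

Unigram frequencies (highest first):
  sea: 24
  big: 7
  green: 5
  dog: 5
  horse: 5
  make: 3
  … (1 more, each ≤ 3)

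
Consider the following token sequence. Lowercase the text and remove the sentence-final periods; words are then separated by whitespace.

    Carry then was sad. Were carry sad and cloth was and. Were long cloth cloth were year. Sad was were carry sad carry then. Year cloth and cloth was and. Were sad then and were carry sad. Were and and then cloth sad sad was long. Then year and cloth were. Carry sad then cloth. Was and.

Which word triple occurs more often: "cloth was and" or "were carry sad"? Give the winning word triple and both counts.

"were carry sad" (4 vs 3)

"cloth was and": 3 occurrences
"were carry sad": 4 occurrences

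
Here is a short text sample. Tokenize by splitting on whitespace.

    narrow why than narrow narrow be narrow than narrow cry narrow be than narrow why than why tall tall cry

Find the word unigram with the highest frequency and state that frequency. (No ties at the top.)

"narrow", 7 times

Unigram frequencies (highest first):
  narrow: 7
  than: 4
  why: 3
  be: 2
  cry: 2
  tall: 2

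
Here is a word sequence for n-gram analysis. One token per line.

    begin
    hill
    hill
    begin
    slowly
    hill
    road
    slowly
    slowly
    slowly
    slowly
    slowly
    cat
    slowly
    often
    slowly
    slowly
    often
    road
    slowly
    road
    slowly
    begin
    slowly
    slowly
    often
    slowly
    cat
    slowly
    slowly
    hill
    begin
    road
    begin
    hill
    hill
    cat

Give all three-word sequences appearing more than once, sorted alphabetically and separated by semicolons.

Trigram counts meeting the condition (more than once):
  begin hill hill: 2
  slowly cat slowly: 2
  slowly often slowly: 2
  slowly slowly often: 2
  slowly slowly slowly: 3

begin hill hill; slowly cat slowly; slowly often slowly; slowly slowly often; slowly slowly slowly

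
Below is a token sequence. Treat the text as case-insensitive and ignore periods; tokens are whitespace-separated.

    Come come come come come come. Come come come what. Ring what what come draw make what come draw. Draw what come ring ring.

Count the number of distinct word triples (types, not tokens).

24 tokens → 22 trigram windows in total.
Repeated trigrams (each contributes count−1 duplicates):
  come come come: 7
  what come draw: 2
7 duplicate windows → 22 − 7 = 15 distinct.

15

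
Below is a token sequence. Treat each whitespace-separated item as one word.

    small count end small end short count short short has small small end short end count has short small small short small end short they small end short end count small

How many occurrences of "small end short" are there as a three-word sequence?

Scanning the 29 overlapping trigram windows for "small end short":
  position 4–6: small end short
  position 12–14: small end short
  position 22–24: small end short
  position 26–28: small end short

4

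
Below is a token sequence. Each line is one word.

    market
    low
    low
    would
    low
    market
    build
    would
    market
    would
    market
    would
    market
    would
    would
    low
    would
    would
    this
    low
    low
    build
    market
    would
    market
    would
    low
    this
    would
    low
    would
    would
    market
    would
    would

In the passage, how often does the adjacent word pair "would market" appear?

5

Scanning the 34 overlapping bigram windows for "would market":
  position 8–9: would market
  position 10–11: would market
  position 12–13: would market
  position 24–25: would market
  position 32–33: would market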